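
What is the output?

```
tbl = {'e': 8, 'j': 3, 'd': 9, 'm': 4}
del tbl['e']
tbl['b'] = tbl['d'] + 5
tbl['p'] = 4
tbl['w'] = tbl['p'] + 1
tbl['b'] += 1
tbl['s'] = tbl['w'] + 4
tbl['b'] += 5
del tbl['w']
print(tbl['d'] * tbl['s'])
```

81

del 'e' → {'j': 3, 'd': 9, 'm': 4}
tbl['b'] = tbl['d']+5 = 14 → {'j': 3, 'd': 9, 'm': 4, 'b': 14}
tbl['p'] = 4 → {'j': 3, 'd': 9, 'm': 4, 'b': 14, 'p': 4}
tbl['w'] = tbl['p']+1 = 5 → {'j': 3, 'd': 9, 'm': 4, 'b': 14, 'p': 4, 'w': 5}
tbl['b'] = 14+1 = 15 → {'j': 3, 'd': 9, 'm': 4, 'b': 15, 'p': 4, 'w': 5}
tbl['s'] = tbl['w']+4 = 9 → {'j': 3, 'd': 9, 'm': 4, 'b': 15, 'p': 4, 'w': 5, 's': 9}
tbl['b'] = 15+5 = 20 → {'j': 3, 'd': 9, 'm': 4, 'b': 20, 'p': 4, 'w': 5, 's': 9}
del 'w' → {'j': 3, 'd': 9, 'm': 4, 'b': 20, 'p': 4, 's': 9}
tbl['d']*tbl['s'] = 9*9 = 81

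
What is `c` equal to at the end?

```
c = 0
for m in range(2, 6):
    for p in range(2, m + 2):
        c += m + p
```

102

m=2,p=2: c = 0+4 = 4
m=2,p=3: c = 4+5 = 9
m=3,p=2: c = 9+5 = 14
m=3,p=3: c = 14+6 = 20
m=3,p=4: c = 20+7 = 27
m=4,p=2: c = 27+6 = 33
m=4,p=3: c = 33+7 = 40
m=4,p=4: c = 40+8 = 48
m=4,p=5: c = 48+9 = 57
m=5,p=2: c = 57+7 = 64
m=5,p=3: c = 64+8 = 72
m=5,p=4: c = 72+9 = 81
m=5,p=5: c = 81+10 = 91
m=5,p=6: c = 91+11 = 102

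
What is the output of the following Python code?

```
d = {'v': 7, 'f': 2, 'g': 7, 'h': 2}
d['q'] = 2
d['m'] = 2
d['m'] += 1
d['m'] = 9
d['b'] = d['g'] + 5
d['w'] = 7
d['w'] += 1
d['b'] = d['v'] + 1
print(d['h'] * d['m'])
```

18

d['q'] = 2 → {'v': 7, 'f': 2, 'g': 7, 'h': 2, 'q': 2}
d['m'] = 2 → {'v': 7, 'f': 2, 'g': 7, 'h': 2, 'q': 2, 'm': 2}
d['m'] = 2+1 = 3 → {'v': 7, 'f': 2, 'g': 7, 'h': 2, 'q': 2, 'm': 3}
d['m'] = 9 → {'v': 7, 'f': 2, 'g': 7, 'h': 2, 'q': 2, 'm': 9}
d['b'] = d['g']+5 = 12 → {'v': 7, 'f': 2, 'g': 7, 'h': 2, 'q': 2, 'm': 9, 'b': 12}
d['w'] = 7 → {'v': 7, 'f': 2, 'g': 7, 'h': 2, 'q': 2, 'm': 9, 'b': 12, 'w': 7}
d['w'] = 7+1 = 8 → {'v': 7, 'f': 2, 'g': 7, 'h': 2, 'q': 2, 'm': 9, 'b': 12, 'w': 8}
d['b'] = d['v']+1 = 8 → {'v': 7, 'f': 2, 'g': 7, 'h': 2, 'q': 2, 'm': 9, 'b': 8, 'w': 8}
d['h']*d['m'] = 2*9 = 18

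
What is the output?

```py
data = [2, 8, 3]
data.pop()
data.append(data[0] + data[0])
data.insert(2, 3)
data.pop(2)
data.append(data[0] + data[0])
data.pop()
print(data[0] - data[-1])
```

-2

pop() removes 3 → [2, 8]
append data[0]+data[0] = 2+2 = 4 → [2, 8, 4]
insert 3 at 2 → [2, 8, 3, 4]
pop(2) removes 3 → [2, 8, 4]
append data[0]+data[0] = 2+2 = 4 → [2, 8, 4, 4]
pop() removes 4 → [2, 8, 4]
data[0]-data[-1] = 2-4 = -2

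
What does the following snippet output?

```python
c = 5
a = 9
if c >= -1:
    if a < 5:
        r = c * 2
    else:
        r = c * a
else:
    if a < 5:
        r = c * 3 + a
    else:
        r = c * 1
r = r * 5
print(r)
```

225

c=5, a=9
c >= -1 is True; a < 5 is False
→ r = c * a = 45
r = 45*5 = 225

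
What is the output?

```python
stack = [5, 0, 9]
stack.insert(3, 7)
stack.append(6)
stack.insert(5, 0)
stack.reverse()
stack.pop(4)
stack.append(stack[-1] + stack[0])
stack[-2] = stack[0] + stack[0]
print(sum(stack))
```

insert 7 at 3 → [5, 0, 9, 7]
append 6 → [5, 0, 9, 7, 6]
insert 0 at 5 → [5, 0, 9, 7, 6, 0]
reverse → [0, 6, 7, 9, 0, 5]
pop(4) removes 0 → [0, 6, 7, 9, 5]
append stack[-1]+stack[0] = 5+0 = 5 → [0, 6, 7, 9, 5, 5]
stack[-2] = stack[0]+stack[0] = 0+0 = 0 → [0, 6, 7, 9, 0, 5]
sum = 27

27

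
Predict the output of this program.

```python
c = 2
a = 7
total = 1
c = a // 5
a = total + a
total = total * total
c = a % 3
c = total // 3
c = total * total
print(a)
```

8

c = 7//5 = 1
a = 1+7 = 8
total = 1*1 = 1
c = 8%3 = 2
c = 1//3 = 0
c = 1*1 = 1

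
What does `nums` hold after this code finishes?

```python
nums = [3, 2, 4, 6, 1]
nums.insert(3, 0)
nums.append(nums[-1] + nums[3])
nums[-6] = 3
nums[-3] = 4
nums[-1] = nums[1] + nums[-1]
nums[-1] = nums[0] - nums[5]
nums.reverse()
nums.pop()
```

insert 0 at 3 → [3, 2, 4, 0, 6, 1]
append nums[-1]+nums[3] = 1+0 = 1 → [3, 2, 4, 0, 6, 1, 1]
nums[-6] = 3 → [3, 3, 4, 0, 6, 1, 1]
nums[-3] = 4 → [3, 3, 4, 0, 4, 1, 1]
nums[-1] = nums[1]+nums[-1] = 3+1 = 4 → [3, 3, 4, 0, 4, 1, 4]
nums[-1] = nums[0]-nums[5] = 3-1 = 2 → [3, 3, 4, 0, 4, 1, 2]
reverse → [2, 1, 4, 0, 4, 3, 3]
pop() removes 3 → [2, 1, 4, 0, 4, 3]

[2, 1, 4, 0, 4, 3]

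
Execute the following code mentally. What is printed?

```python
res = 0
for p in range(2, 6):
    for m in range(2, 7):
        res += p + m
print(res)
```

p=2,m=2: res = 0+4 = 4
p=2,m=3: res = 4+5 = 9
p=2,m=4: res = 9+6 = 15
p=2,m=5: res = 15+7 = 22
p=2,m=6: res = 22+8 = 30
p=3,m=2: res = 30+5 = 35
p=3,m=3: res = 35+6 = 41
p=3,m=4: res = 41+7 = 48
p=3,m=5: res = 48+8 = 56
p=3,m=6: res = 56+9 = 65
p=4,m=2: res = 65+6 = 71
p=4,m=3: res = 71+7 = 78
p=4,m=4: res = 78+8 = 86
p=4,m=5: res = 86+9 = 95
p=4,m=6: res = 95+10 = 105
p=5,m=2: res = 105+7 = 112
p=5,m=3: res = 112+8 = 120
p=5,m=4: res = 120+9 = 129
p=5,m=5: res = 129+10 = 139
p=5,m=6: res = 139+11 = 150

150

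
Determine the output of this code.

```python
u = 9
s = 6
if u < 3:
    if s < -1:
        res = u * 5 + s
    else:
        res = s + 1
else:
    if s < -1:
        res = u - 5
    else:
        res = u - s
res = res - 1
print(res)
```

u=9, s=6
u < 3 is False; s < -1 is False
→ res = u - s = 3
res = 3-1 = 2

2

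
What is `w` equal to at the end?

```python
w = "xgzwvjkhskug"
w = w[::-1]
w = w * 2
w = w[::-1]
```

reverse → 'gukshkjvwzgx'
repeat ×2 → 'gukshkjvwzgxgukshkjvwzgx'
reverse → 'xgzwvjkhskugxgzwvjkhskug'

'xgzwvjkhskugxgzwvjkhskug'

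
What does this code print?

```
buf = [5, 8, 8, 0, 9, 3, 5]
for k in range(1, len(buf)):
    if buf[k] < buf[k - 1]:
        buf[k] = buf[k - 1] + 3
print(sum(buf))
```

83

k=1: 8>=5, unchanged → [5, 8, 8, 0, 9, 3, 5]
k=2: 8>=8, unchanged → [5, 8, 8, 0, 9, 3, 5]
k=3: 0<8, buf[3] = 8+3 = 11 → [5, 8, 8, 11, 9, 3, 5]
k=4: 9<11, buf[4] = 11+3 = 14 → [5, 8, 8, 11, 14, 3, 5]
k=5: 3<14, buf[5] = 14+3 = 17 → [5, 8, 8, 11, 14, 17, 5]
k=6: 5<17, buf[6] = 17+3 = 20 → [5, 8, 8, 11, 14, 17, 20]
sum = 83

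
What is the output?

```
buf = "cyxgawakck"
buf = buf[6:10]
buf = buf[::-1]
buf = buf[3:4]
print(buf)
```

slice [6:10] → 'akck'
reverse → 'kcka'
slice [3:4] → 'a'

a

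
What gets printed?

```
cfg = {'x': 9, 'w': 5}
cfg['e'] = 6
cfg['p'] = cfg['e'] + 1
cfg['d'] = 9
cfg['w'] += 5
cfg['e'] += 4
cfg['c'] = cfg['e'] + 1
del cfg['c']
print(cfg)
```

{'x': 9, 'w': 10, 'e': 10, 'p': 7, 'd': 9}

cfg['e'] = 6 → {'x': 9, 'w': 5, 'e': 6}
cfg['p'] = cfg['e']+1 = 7 → {'x': 9, 'w': 5, 'e': 6, 'p': 7}
cfg['d'] = 9 → {'x': 9, 'w': 5, 'e': 6, 'p': 7, 'd': 9}
cfg['w'] = 5+5 = 10 → {'x': 9, 'w': 10, 'e': 6, 'p': 7, 'd': 9}
cfg['e'] = 6+4 = 10 → {'x': 9, 'w': 10, 'e': 10, 'p': 7, 'd': 9}
cfg['c'] = cfg['e']+1 = 11 → {'x': 9, 'w': 10, 'e': 10, 'p': 7, 'd': 9, 'c': 11}
del 'c' → {'x': 9, 'w': 10, 'e': 10, 'p': 7, 'd': 9}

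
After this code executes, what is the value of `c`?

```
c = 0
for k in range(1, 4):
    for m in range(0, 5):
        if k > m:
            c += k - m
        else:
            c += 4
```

k=1,m=0: 1>0, c = 0+1 = 1
k=1,m=1: not 1>1, c = 1+4 = 5
k=1,m=2: not 1>2, c = 5+4 = 9
k=1,m=3: not 1>3, c = 9+4 = 13
k=1,m=4: not 1>4, c = 13+4 = 17
k=2,m=0: 2>0, c = 17+2 = 19
k=2,m=1: 2>1, c = 19+1 = 20
k=2,m=2: not 2>2, c = 20+4 = 24
k=2,m=3: not 2>3, c = 24+4 = 28
k=2,m=4: not 2>4, c = 28+4 = 32
k=3,m=0: 3>0, c = 32+3 = 35
k=3,m=1: 3>1, c = 35+2 = 37
k=3,m=2: 3>2, c = 37+1 = 38
k=3,m=3: not 3>3, c = 38+4 = 42
k=3,m=4: not 3>4, c = 42+4 = 46

46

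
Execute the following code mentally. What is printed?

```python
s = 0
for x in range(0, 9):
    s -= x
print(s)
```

-36

x=0: s = 0-0 = 0
x=1: s = 0-1 = -1
x=2: s = (-1)-2 = -3
x=3: s = (-3)-3 = -6
x=4: s = (-6)-4 = -10
x=5: s = (-10)-5 = -15
x=6: s = (-15)-6 = -21
x=7: s = (-21)-7 = -28
x=8: s = (-28)-8 = -36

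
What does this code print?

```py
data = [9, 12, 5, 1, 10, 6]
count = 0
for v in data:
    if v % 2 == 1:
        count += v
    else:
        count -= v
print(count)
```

v=9: odd, count = 0+9 = 9
v=12: not odd, count = 9-12 = -3
v=5: odd, count = (-3)+5 = 2
v=1: odd, count = 2+1 = 3
v=10: not odd, count = 3-10 = -7
v=6: not odd, count = (-7)-6 = -13

-13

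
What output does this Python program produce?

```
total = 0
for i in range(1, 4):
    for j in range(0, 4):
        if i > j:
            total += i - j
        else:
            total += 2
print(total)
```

22

i=1,j=0: 1>0, total = 0+1 = 1
i=1,j=1: not 1>1, total = 1+2 = 3
i=1,j=2: not 1>2, total = 3+2 = 5
i=1,j=3: not 1>3, total = 5+2 = 7
i=2,j=0: 2>0, total = 7+2 = 9
i=2,j=1: 2>1, total = 9+1 = 10
i=2,j=2: not 2>2, total = 10+2 = 12
i=2,j=3: not 2>3, total = 12+2 = 14
i=3,j=0: 3>0, total = 14+3 = 17
i=3,j=1: 3>1, total = 17+2 = 19
i=3,j=2: 3>2, total = 19+1 = 20
i=3,j=3: not 3>3, total = 20+2 = 22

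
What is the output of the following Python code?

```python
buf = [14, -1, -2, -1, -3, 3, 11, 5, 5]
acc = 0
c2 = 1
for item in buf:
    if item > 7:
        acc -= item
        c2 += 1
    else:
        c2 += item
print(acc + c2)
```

-16

item=14: >7, acc = 0-14 = -14; c2=2
item=-1: not >7; c2=1
item=-2: not >7; c2=-1
item=-1: not >7; c2=-2
item=-3: not >7; c2=-5
item=3: not >7; c2=-2
item=11: >7, acc = (-14)-11 = -25; c2=-1
item=5: not >7; c2=4
item=5: not >7; c2=9
acc+c2 = (-25)+9 = -16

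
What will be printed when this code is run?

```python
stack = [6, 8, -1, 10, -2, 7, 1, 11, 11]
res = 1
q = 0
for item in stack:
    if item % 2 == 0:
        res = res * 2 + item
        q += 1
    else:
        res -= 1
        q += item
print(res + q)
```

item=6: even, res = 1*2+6 = 8; q=1
item=8: even, res = 8*2+8 = 24; q=2
item=-1: not even, res = 24-1 = 23; q=1
item=10: even, res = 23*2+10 = 56; q=2
item=-2: even, res = 56*2+(-2) = 110; q=3
item=7: not even, res = 110-1 = 109; q=10
item=1: not even, res = 109-1 = 108; q=11
item=11: not even, res = 108-1 = 107; q=22
item=11: not even, res = 107-1 = 106; q=33
res+q = 106+33 = 139

139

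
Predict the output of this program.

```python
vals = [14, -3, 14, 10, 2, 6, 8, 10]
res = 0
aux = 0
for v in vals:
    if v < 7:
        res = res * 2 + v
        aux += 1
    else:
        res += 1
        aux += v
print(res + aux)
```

v=14: not <7, res = 0+1 = 1; aux=14
v=-3: <7, res = 1*2+(-3) = -1; aux=15
v=14: not <7, res = (-1)+1 = 0; aux=29
v=10: not <7, res = 0+1 = 1; aux=39
v=2: <7, res = 1*2+2 = 4; aux=40
v=6: <7, res = 4*2+6 = 14; aux=41
v=8: not <7, res = 14+1 = 15; aux=49
v=10: not <7, res = 15+1 = 16; aux=59
res+aux = 16+59 = 75

75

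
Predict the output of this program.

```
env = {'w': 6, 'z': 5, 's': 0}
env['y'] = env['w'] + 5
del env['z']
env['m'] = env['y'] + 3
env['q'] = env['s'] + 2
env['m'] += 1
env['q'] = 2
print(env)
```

env['y'] = env['w']+5 = 11 → {'w': 6, 'z': 5, 's': 0, 'y': 11}
del 'z' → {'w': 6, 's': 0, 'y': 11}
env['m'] = env['y']+3 = 14 → {'w': 6, 's': 0, 'y': 11, 'm': 14}
env['q'] = env['s']+2 = 2 → {'w': 6, 's': 0, 'y': 11, 'm': 14, 'q': 2}
env['m'] = 14+1 = 15 → {'w': 6, 's': 0, 'y': 11, 'm': 15, 'q': 2}
env['q'] = 2 → {'w': 6, 's': 0, 'y': 11, 'm': 15, 'q': 2}

{'w': 6, 's': 0, 'y': 11, 'm': 15, 'q': 2}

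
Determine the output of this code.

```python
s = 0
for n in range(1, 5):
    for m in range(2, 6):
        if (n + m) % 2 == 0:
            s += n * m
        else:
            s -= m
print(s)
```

40

n=1,m=2: odd sum, s = 0-2 = -2
n=1,m=3: even sum, s = (-2)+3 = 1
n=1,m=4: odd sum, s = 1-4 = -3
n=1,m=5: even sum, s = (-3)+5 = 2
n=2,m=2: even sum, s = 2+4 = 6
n=2,m=3: odd sum, s = 6-3 = 3
n=2,m=4: even sum, s = 3+8 = 11
n=2,m=5: odd sum, s = 11-5 = 6
n=3,m=2: odd sum, s = 6-2 = 4
n=3,m=3: even sum, s = 4+9 = 13
n=3,m=4: odd sum, s = 13-4 = 9
n=3,m=5: even sum, s = 9+15 = 24
n=4,m=2: even sum, s = 24+8 = 32
n=4,m=3: odd sum, s = 32-3 = 29
n=4,m=4: even sum, s = 29+16 = 45
n=4,m=5: odd sum, s = 45-5 = 40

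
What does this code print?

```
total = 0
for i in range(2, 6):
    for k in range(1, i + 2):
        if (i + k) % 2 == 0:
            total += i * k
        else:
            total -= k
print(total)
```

i=2,k=1: odd sum, total = 0-1 = -1
i=2,k=2: even sum, total = (-1)+4 = 3
i=2,k=3: odd sum, total = 3-3 = 0
i=3,k=1: even sum, total = 0+3 = 3
i=3,k=2: odd sum, total = 3-2 = 1
i=3,k=3: even sum, total = 1+9 = 10
i=3,k=4: odd sum, total = 10-4 = 6
i=4,k=1: odd sum, total = 6-1 = 5
i=4,k=2: even sum, total = 5+8 = 13
i=4,k=3: odd sum, total = 13-3 = 10
i=4,k=4: even sum, total = 10+16 = 26
i=4,k=5: odd sum, total = 26-5 = 21
i=5,k=1: even sum, total = 21+5 = 26
i=5,k=2: odd sum, total = 26-2 = 24
i=5,k=3: even sum, total = 24+15 = 39
i=5,k=4: odd sum, total = 39-4 = 35
i=5,k=5: even sum, total = 35+25 = 60
i=5,k=6: odd sum, total = 60-6 = 54

54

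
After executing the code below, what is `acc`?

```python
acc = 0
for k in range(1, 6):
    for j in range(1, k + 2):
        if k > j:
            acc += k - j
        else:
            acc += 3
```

k=1,j=1: not 1>1, acc = 0+3 = 3
k=1,j=2: not 1>2, acc = 3+3 = 6
k=2,j=1: 2>1, acc = 6+1 = 7
k=2,j=2: not 2>2, acc = 7+3 = 10
k=2,j=3: not 2>3, acc = 10+3 = 13
k=3,j=1: 3>1, acc = 13+2 = 15
k=3,j=2: 3>2, acc = 15+1 = 16
k=3,j=3: not 3>3, acc = 16+3 = 19
k=3,j=4: not 3>4, acc = 19+3 = 22
k=4,j=1: 4>1, acc = 22+3 = 25
k=4,j=2: 4>2, acc = 25+2 = 27
k=4,j=3: 4>3, acc = 27+1 = 28
k=4,j=4: not 4>4, acc = 28+3 = 31
k=4,j=5: not 4>5, acc = 31+3 = 34
k=5,j=1: 5>1, acc = 34+4 = 38
k=5,j=2: 5>2, acc = 38+3 = 41
k=5,j=3: 5>3, acc = 41+2 = 43
k=5,j=4: 5>4, acc = 43+1 = 44
k=5,j=5: not 5>5, acc = 44+3 = 47
k=5,j=6: not 5>6, acc = 47+3 = 50

50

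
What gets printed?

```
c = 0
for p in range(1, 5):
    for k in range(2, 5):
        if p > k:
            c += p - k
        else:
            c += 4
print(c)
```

40

p=1,k=2: not 1>2, c = 0+4 = 4
p=1,k=3: not 1>3, c = 4+4 = 8
p=1,k=4: not 1>4, c = 8+4 = 12
p=2,k=2: not 2>2, c = 12+4 = 16
p=2,k=3: not 2>3, c = 16+4 = 20
p=2,k=4: not 2>4, c = 20+4 = 24
p=3,k=2: 3>2, c = 24+1 = 25
p=3,k=3: not 3>3, c = 25+4 = 29
p=3,k=4: not 3>4, c = 29+4 = 33
p=4,k=2: 4>2, c = 33+2 = 35
p=4,k=3: 4>3, c = 35+1 = 36
p=4,k=4: not 4>4, c = 36+4 = 40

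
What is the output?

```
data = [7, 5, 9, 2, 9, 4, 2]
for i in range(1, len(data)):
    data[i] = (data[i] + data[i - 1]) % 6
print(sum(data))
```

19

i=1: data[1] = (5+7)%6 = 0 → [7, 0, 9, 2, 9, 4, 2]
i=2: data[2] = (9+0)%6 = 3 → [7, 0, 3, 2, 9, 4, 2]
i=3: data[3] = (2+3)%6 = 5 → [7, 0, 3, 5, 9, 4, 2]
i=4: data[4] = (9+5)%6 = 2 → [7, 0, 3, 5, 2, 4, 2]
i=5: data[5] = (4+2)%6 = 0 → [7, 0, 3, 5, 2, 0, 2]
i=6: data[6] = (2+0)%6 = 2 → [7, 0, 3, 5, 2, 0, 2]
sum = 19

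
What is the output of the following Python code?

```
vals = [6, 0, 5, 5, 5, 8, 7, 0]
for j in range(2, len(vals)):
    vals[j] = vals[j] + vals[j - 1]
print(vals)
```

j=2: vals[2] = 5+0 = 5 → [6, 0, 5, 5, 5, 8, 7, 0]
j=3: vals[3] = 5+5 = 10 → [6, 0, 5, 10, 5, 8, 7, 0]
j=4: vals[4] = 5+10 = 15 → [6, 0, 5, 10, 15, 8, 7, 0]
j=5: vals[5] = 8+15 = 23 → [6, 0, 5, 10, 15, 23, 7, 0]
j=6: vals[6] = 7+23 = 30 → [6, 0, 5, 10, 15, 23, 30, 0]
j=7: vals[7] = 0+30 = 30 → [6, 0, 5, 10, 15, 23, 30, 30]

[6, 0, 5, 10, 15, 23, 30, 30]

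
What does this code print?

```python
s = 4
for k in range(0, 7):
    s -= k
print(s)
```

-17

k=0: s = 4-0 = 4
k=1: s = 4-1 = 3
k=2: s = 3-2 = 1
k=3: s = 1-3 = -2
k=4: s = (-2)-4 = -6
k=5: s = (-6)-5 = -11
k=6: s = (-11)-6 = -17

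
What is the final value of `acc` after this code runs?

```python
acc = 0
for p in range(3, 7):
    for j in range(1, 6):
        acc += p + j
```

p=3,j=1: acc = 0+4 = 4
p=3,j=2: acc = 4+5 = 9
p=3,j=3: acc = 9+6 = 15
p=3,j=4: acc = 15+7 = 22
p=3,j=5: acc = 22+8 = 30
p=4,j=1: acc = 30+5 = 35
p=4,j=2: acc = 35+6 = 41
p=4,j=3: acc = 41+7 = 48
p=4,j=4: acc = 48+8 = 56
p=4,j=5: acc = 56+9 = 65
p=5,j=1: acc = 65+6 = 71
p=5,j=2: acc = 71+7 = 78
p=5,j=3: acc = 78+8 = 86
p=5,j=4: acc = 86+9 = 95
p=5,j=5: acc = 95+10 = 105
p=6,j=1: acc = 105+7 = 112
p=6,j=2: acc = 112+8 = 120
p=6,j=3: acc = 120+9 = 129
p=6,j=4: acc = 129+10 = 139
p=6,j=5: acc = 139+11 = 150

150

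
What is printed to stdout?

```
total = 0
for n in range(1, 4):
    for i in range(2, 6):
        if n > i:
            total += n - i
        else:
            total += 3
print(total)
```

34

n=1,i=2: not 1>2, total = 0+3 = 3
n=1,i=3: not 1>3, total = 3+3 = 6
n=1,i=4: not 1>4, total = 6+3 = 9
n=1,i=5: not 1>5, total = 9+3 = 12
n=2,i=2: not 2>2, total = 12+3 = 15
n=2,i=3: not 2>3, total = 15+3 = 18
n=2,i=4: not 2>4, total = 18+3 = 21
n=2,i=5: not 2>5, total = 21+3 = 24
n=3,i=2: 3>2, total = 24+1 = 25
n=3,i=3: not 3>3, total = 25+3 = 28
n=3,i=4: not 3>4, total = 28+3 = 31
n=3,i=5: not 3>5, total = 31+3 = 34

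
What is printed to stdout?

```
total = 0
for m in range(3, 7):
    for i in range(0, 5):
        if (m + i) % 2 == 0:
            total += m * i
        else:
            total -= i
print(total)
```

m=3,i=0: odd sum, total = 0-0 = 0
m=3,i=1: even sum, total = 0+3 = 3
m=3,i=2: odd sum, total = 3-2 = 1
m=3,i=3: even sum, total = 1+9 = 10
m=3,i=4: odd sum, total = 10-4 = 6
m=4,i=0: even sum, total = 6+0 = 6
m=4,i=1: odd sum, total = 6-1 = 5
m=4,i=2: even sum, total = 5+8 = 13
m=4,i=3: odd sum, total = 13-3 = 10
m=4,i=4: even sum, total = 10+16 = 26
m=5,i=0: odd sum, total = 26-0 = 26
m=5,i=1: even sum, total = 26+5 = 31
m=5,i=2: odd sum, total = 31-2 = 29
m=5,i=3: even sum, total = 29+15 = 44
m=5,i=4: odd sum, total = 44-4 = 40
m=6,i=0: even sum, total = 40+0 = 40
m=6,i=1: odd sum, total = 40-1 = 39
m=6,i=2: even sum, total = 39+12 = 51
m=6,i=3: odd sum, total = 51-3 = 48
m=6,i=4: even sum, total = 48+24 = 72

72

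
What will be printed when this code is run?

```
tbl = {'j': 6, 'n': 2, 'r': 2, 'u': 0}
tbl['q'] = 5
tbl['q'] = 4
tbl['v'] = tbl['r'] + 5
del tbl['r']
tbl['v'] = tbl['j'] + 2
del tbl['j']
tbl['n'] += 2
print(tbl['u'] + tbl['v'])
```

tbl['q'] = 5 → {'j': 6, 'n': 2, 'r': 2, 'u': 0, 'q': 5}
tbl['q'] = 4 → {'j': 6, 'n': 2, 'r': 2, 'u': 0, 'q': 4}
tbl['v'] = tbl['r']+5 = 7 → {'j': 6, 'n': 2, 'r': 2, 'u': 0, 'q': 4, 'v': 7}
del 'r' → {'j': 6, 'n': 2, 'u': 0, 'q': 4, 'v': 7}
tbl['v'] = tbl['j']+2 = 8 → {'j': 6, 'n': 2, 'u': 0, 'q': 4, 'v': 8}
del 'j' → {'n': 2, 'u': 0, 'q': 4, 'v': 8}
tbl['n'] = 2+2 = 4 → {'n': 4, 'u': 0, 'q': 4, 'v': 8}
tbl['u']+tbl['v'] = 0+8 = 8

8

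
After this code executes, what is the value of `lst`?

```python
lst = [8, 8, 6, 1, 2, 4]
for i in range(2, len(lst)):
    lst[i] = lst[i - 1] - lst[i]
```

[8, 8, 2, 1, -1, -5]

i=2: lst[2] = 8-6 = 2 → [8, 8, 2, 1, 2, 4]
i=3: lst[3] = 2-1 = 1 → [8, 8, 2, 1, 2, 4]
i=4: lst[4] = 1-2 = -1 → [8, 8, 2, 1, -1, 4]
i=5: lst[5] = (-1)-4 = -5 → [8, 8, 2, 1, -1, -5]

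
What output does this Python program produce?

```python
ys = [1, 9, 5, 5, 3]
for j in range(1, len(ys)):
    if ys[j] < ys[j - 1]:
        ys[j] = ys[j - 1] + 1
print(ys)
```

j=1: 9>=1, unchanged → [1, 9, 5, 5, 3]
j=2: 5<9, ys[2] = 9+1 = 10 → [1, 9, 10, 5, 3]
j=3: 5<10, ys[3] = 10+1 = 11 → [1, 9, 10, 11, 3]
j=4: 3<11, ys[4] = 11+1 = 12 → [1, 9, 10, 11, 12]

[1, 9, 10, 11, 12]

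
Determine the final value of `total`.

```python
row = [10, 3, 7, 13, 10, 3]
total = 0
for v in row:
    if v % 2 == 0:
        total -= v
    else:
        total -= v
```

v=10: even, total = 0-10 = -10
v=3: not even, total = (-10)-3 = -13
v=7: not even, total = (-13)-7 = -20
v=13: not even, total = (-20)-13 = -33
v=10: even, total = (-33)-10 = -43
v=3: not even, total = (-43)-3 = -46

-46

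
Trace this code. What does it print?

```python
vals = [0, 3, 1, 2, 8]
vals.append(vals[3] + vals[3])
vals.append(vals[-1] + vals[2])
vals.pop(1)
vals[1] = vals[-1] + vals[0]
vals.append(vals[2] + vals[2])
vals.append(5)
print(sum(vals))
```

append vals[3]+vals[3] = 2+2 = 4 → [0, 3, 1, 2, 8, 4]
append vals[-1]+vals[2] = 4+1 = 5 → [0, 3, 1, 2, 8, 4, 5]
pop(1) removes 3 → [0, 1, 2, 8, 4, 5]
vals[1] = vals[-1]+vals[0] = 5+0 = 5 → [0, 5, 2, 8, 4, 5]
append vals[2]+vals[2] = 2+2 = 4 → [0, 5, 2, 8, 4, 5, 4]
append 5 → [0, 5, 2, 8, 4, 5, 4, 5]
sum = 33

33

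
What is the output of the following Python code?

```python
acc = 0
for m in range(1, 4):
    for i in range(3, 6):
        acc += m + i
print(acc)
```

54

m=1,i=3: acc = 0+4 = 4
m=1,i=4: acc = 4+5 = 9
m=1,i=5: acc = 9+6 = 15
m=2,i=3: acc = 15+5 = 20
m=2,i=4: acc = 20+6 = 26
m=2,i=5: acc = 26+7 = 33
m=3,i=3: acc = 33+6 = 39
m=3,i=4: acc = 39+7 = 46
m=3,i=5: acc = 46+8 = 54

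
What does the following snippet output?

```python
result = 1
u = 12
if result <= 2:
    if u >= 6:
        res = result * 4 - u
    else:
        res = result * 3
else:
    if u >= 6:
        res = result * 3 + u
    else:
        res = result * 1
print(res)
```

result=1, u=12
result <= 2 is True; u >= 6 is True
→ res = result * 4 - u = -8

-8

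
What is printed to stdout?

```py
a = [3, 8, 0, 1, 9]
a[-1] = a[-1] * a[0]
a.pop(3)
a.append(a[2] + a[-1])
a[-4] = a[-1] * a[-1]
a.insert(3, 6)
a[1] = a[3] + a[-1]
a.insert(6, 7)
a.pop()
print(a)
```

a[-1] = a[-1]*a[0] = 9*3 = 27 → [3, 8, 0, 1, 27]
pop(3) removes 1 → [3, 8, 0, 27]
append a[2]+a[-1] = 0+27 = 27 → [3, 8, 0, 27, 27]
a[-4] = a[-1]*a[-1] = 27*27 = 729 → [3, 729, 0, 27, 27]
insert 6 at 3 → [3, 729, 0, 6, 27, 27]
a[1] = a[3]+a[-1] = 6+27 = 33 → [3, 33, 0, 6, 27, 27]
insert 7 at 6 → [3, 33, 0, 6, 27, 27, 7]
pop() removes 7 → [3, 33, 0, 6, 27, 27]

[3, 33, 0, 6, 27, 27]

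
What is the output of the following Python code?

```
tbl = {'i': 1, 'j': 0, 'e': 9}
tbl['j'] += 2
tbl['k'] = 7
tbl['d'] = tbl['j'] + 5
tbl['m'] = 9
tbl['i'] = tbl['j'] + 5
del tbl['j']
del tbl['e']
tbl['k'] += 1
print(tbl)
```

tbl['j'] = 0+2 = 2 → {'i': 1, 'j': 2, 'e': 9}
tbl['k'] = 7 → {'i': 1, 'j': 2, 'e': 9, 'k': 7}
tbl['d'] = tbl['j']+5 = 7 → {'i': 1, 'j': 2, 'e': 9, 'k': 7, 'd': 7}
tbl['m'] = 9 → {'i': 1, 'j': 2, 'e': 9, 'k': 7, 'd': 7, 'm': 9}
tbl['i'] = tbl['j']+5 = 7 → {'i': 7, 'j': 2, 'e': 9, 'k': 7, 'd': 7, 'm': 9}
del 'j' → {'i': 7, 'e': 9, 'k': 7, 'd': 7, 'm': 9}
del 'e' → {'i': 7, 'k': 7, 'd': 7, 'm': 9}
tbl['k'] = 7+1 = 8 → {'i': 7, 'k': 8, 'd': 7, 'm': 9}

{'i': 7, 'k': 8, 'd': 7, 'm': 9}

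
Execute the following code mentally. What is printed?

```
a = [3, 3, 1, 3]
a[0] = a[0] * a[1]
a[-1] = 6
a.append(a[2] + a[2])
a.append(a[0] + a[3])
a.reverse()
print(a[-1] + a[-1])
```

a[0] = a[0]*a[1] = 3*3 = 9 → [9, 3, 1, 3]
a[-1] = 6 → [9, 3, 1, 6]
append a[2]+a[2] = 1+1 = 2 → [9, 3, 1, 6, 2]
append a[0]+a[3] = 9+6 = 15 → [9, 3, 1, 6, 2, 15]
reverse → [15, 2, 6, 1, 3, 9]
a[-1]+a[-1] = 9+9 = 18

18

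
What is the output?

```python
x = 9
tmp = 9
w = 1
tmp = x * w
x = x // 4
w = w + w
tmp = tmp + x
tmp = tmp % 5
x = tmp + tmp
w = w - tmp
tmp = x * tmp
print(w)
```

tmp = 9*1 = 9
x = 9//4 = 2
w = 1+1 = 2
tmp = 9+2 = 11
tmp = 11%5 = 1
x = 1+1 = 2
w = 2-1 = 1
tmp = 2*1 = 2

1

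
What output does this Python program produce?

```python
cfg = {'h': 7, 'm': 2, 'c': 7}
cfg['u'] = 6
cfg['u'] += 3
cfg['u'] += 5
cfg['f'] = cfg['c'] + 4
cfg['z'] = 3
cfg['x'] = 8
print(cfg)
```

{'h': 7, 'm': 2, 'c': 7, 'u': 14, 'f': 11, 'z': 3, 'x': 8}

cfg['u'] = 6 → {'h': 7, 'm': 2, 'c': 7, 'u': 6}
cfg['u'] = 6+3 = 9 → {'h': 7, 'm': 2, 'c': 7, 'u': 9}
cfg['u'] = 9+5 = 14 → {'h': 7, 'm': 2, 'c': 7, 'u': 14}
cfg['f'] = cfg['c']+4 = 11 → {'h': 7, 'm': 2, 'c': 7, 'u': 14, 'f': 11}
cfg['z'] = 3 → {'h': 7, 'm': 2, 'c': 7, 'u': 14, 'f': 11, 'z': 3}
cfg['x'] = 8 → {'h': 7, 'm': 2, 'c': 7, 'u': 14, 'f': 11, 'z': 3, 'x': 8}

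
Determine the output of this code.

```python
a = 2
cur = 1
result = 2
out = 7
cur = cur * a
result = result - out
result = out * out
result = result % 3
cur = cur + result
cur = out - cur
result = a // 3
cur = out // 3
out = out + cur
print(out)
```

cur = 1*2 = 2
result = 2-7 = -5
result = 7*7 = 49
result = 49%3 = 1
cur = 2+1 = 3
cur = 7-3 = 4
result = 2//3 = 0
cur = 7//3 = 2
out = 7+2 = 9

9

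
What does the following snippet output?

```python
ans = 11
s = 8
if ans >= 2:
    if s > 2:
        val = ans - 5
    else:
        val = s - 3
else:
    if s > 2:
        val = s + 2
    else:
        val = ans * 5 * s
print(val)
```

ans=11, s=8
ans >= 2 is True; s > 2 is True
→ val = ans - 5 = 6

6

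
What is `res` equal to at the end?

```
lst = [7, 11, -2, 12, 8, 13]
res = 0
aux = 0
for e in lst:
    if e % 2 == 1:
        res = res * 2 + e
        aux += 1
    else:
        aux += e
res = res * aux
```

1323

e=7: odd, res = 0*2+7 = 7; aux=1
e=11: odd, res = 7*2+11 = 25; aux=2
e=-2: not odd; aux=0
e=12: not odd; aux=12
e=8: not odd; aux=20
e=13: odd, res = 25*2+13 = 63; aux=21
res*aux = 63*21 = 1323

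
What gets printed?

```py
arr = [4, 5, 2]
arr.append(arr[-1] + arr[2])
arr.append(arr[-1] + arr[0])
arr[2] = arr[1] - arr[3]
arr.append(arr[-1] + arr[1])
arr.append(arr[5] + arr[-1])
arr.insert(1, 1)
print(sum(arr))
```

62

append arr[-1]+arr[2] = 2+2 = 4 → [4, 5, 2, 4]
append arr[-1]+arr[0] = 4+4 = 8 → [4, 5, 2, 4, 8]
arr[2] = arr[1]-arr[3] = 5-4 = 1 → [4, 5, 1, 4, 8]
append arr[-1]+arr[1] = 8+5 = 13 → [4, 5, 1, 4, 8, 13]
append arr[5]+arr[-1] = 13+13 = 26 → [4, 5, 1, 4, 8, 13, 26]
insert 1 at 1 → [4, 1, 5, 1, 4, 8, 13, 26]
sum = 62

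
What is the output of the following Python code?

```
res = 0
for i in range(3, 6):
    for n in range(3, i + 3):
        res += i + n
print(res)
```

105

i=3,n=3: res = 0+6 = 6
i=3,n=4: res = 6+7 = 13
i=3,n=5: res = 13+8 = 21
i=4,n=3: res = 21+7 = 28
i=4,n=4: res = 28+8 = 36
i=4,n=5: res = 36+9 = 45
i=4,n=6: res = 45+10 = 55
i=5,n=3: res = 55+8 = 63
i=5,n=4: res = 63+9 = 72
i=5,n=5: res = 72+10 = 82
i=5,n=6: res = 82+11 = 93
i=5,n=7: res = 93+12 = 105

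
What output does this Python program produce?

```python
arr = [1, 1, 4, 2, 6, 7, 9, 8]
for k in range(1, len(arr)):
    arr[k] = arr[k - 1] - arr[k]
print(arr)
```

k=1: arr[1] = 1-1 = 0 → [1, 0, 4, 2, 6, 7, 9, 8]
k=2: arr[2] = 0-4 = -4 → [1, 0, -4, 2, 6, 7, 9, 8]
k=3: arr[3] = (-4)-2 = -6 → [1, 0, -4, -6, 6, 7, 9, 8]
k=4: arr[4] = (-6)-6 = -12 → [1, 0, -4, -6, -12, 7, 9, 8]
k=5: arr[5] = (-12)-7 = -19 → [1, 0, -4, -6, -12, -19, 9, 8]
k=6: arr[6] = (-19)-9 = -28 → [1, 0, -4, -6, -12, -19, -28, 8]
k=7: arr[7] = (-28)-8 = -36 → [1, 0, -4, -6, -12, -19, -28, -36]

[1, 0, -4, -6, -12, -19, -28, -36]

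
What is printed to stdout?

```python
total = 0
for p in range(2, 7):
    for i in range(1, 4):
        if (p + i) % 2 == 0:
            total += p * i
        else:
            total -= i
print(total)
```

p=2,i=1: odd sum, total = 0-1 = -1
p=2,i=2: even sum, total = (-1)+4 = 3
p=2,i=3: odd sum, total = 3-3 = 0
p=3,i=1: even sum, total = 0+3 = 3
p=3,i=2: odd sum, total = 3-2 = 1
p=3,i=3: even sum, total = 1+9 = 10
p=4,i=1: odd sum, total = 10-1 = 9
p=4,i=2: even sum, total = 9+8 = 17
p=4,i=3: odd sum, total = 17-3 = 14
p=5,i=1: even sum, total = 14+5 = 19
p=5,i=2: odd sum, total = 19-2 = 17
p=5,i=3: even sum, total = 17+15 = 32
p=6,i=1: odd sum, total = 32-1 = 31
p=6,i=2: even sum, total = 31+12 = 43
p=6,i=3: odd sum, total = 43-3 = 40

40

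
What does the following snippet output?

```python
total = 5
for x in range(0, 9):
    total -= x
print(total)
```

-31

x=0: total = 5-0 = 5
x=1: total = 5-1 = 4
x=2: total = 4-2 = 2
x=3: total = 2-3 = -1
x=4: total = (-1)-4 = -5
x=5: total = (-5)-5 = -10
x=6: total = (-10)-6 = -16
x=7: total = (-16)-7 = -23
x=8: total = (-23)-8 = -31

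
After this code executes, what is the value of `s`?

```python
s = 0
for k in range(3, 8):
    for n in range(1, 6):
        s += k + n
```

k=3,n=1: s = 0+4 = 4
k=3,n=2: s = 4+5 = 9
k=3,n=3: s = 9+6 = 15
k=3,n=4: s = 15+7 = 22
k=3,n=5: s = 22+8 = 30
k=4,n=1: s = 30+5 = 35
k=4,n=2: s = 35+6 = 41
k=4,n=3: s = 41+7 = 48
k=4,n=4: s = 48+8 = 56
k=4,n=5: s = 56+9 = 65
k=5,n=1: s = 65+6 = 71
k=5,n=2: s = 71+7 = 78
k=5,n=3: s = 78+8 = 86
k=5,n=4: s = 86+9 = 95
k=5,n=5: s = 95+10 = 105
k=6,n=1: s = 105+7 = 112
k=6,n=2: s = 112+8 = 120
k=6,n=3: s = 120+9 = 129
k=6,n=4: s = 129+10 = 139
k=6,n=5: s = 139+11 = 150
k=7,n=1: s = 150+8 = 158
k=7,n=2: s = 158+9 = 167
k=7,n=3: s = 167+10 = 177
k=7,n=4: s = 177+11 = 188
k=7,n=5: s = 188+12 = 200

200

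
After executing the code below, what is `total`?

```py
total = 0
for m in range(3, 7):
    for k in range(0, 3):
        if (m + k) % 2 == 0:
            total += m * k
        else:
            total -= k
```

22

m=3,k=0: odd sum, total = 0-0 = 0
m=3,k=1: even sum, total = 0+3 = 3
m=3,k=2: odd sum, total = 3-2 = 1
m=4,k=0: even sum, total = 1+0 = 1
m=4,k=1: odd sum, total = 1-1 = 0
m=4,k=2: even sum, total = 0+8 = 8
m=5,k=0: odd sum, total = 8-0 = 8
m=5,k=1: even sum, total = 8+5 = 13
m=5,k=2: odd sum, total = 13-2 = 11
m=6,k=0: even sum, total = 11+0 = 11
m=6,k=1: odd sum, total = 11-1 = 10
m=6,k=2: even sum, total = 10+12 = 22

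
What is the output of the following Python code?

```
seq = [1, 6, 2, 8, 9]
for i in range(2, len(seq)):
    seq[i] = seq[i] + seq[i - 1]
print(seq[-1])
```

i=2: seq[2] = 2+6 = 8 → [1, 6, 8, 8, 9]
i=3: seq[3] = 8+8 = 16 → [1, 6, 8, 16, 9]
i=4: seq[4] = 9+16 = 25 → [1, 6, 8, 16, 25]

25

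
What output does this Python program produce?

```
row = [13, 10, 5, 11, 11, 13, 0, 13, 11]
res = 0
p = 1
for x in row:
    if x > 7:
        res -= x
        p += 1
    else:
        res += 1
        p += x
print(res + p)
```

-67

x=13: >7, res = 0-13 = -13; p=2
x=10: >7, res = (-13)-10 = -23; p=3
x=5: not >7, res = (-23)+1 = -22; p=8
x=11: >7, res = (-22)-11 = -33; p=9
x=11: >7, res = (-33)-11 = -44; p=10
x=13: >7, res = (-44)-13 = -57; p=11
x=0: not >7, res = (-57)+1 = -56; p=11
x=13: >7, res = (-56)-13 = -69; p=12
x=11: >7, res = (-69)-11 = -80; p=13
res+p = (-80)+13 = -67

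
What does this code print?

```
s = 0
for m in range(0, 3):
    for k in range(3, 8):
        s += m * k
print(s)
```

m=0,k=3: s = 0+0 = 0
m=0,k=4: s = 0+0 = 0
m=0,k=5: s = 0+0 = 0
m=0,k=6: s = 0+0 = 0
m=0,k=7: s = 0+0 = 0
m=1,k=3: s = 0+3 = 3
m=1,k=4: s = 3+4 = 7
m=1,k=5: s = 7+5 = 12
m=1,k=6: s = 12+6 = 18
m=1,k=7: s = 18+7 = 25
m=2,k=3: s = 25+6 = 31
m=2,k=4: s = 31+8 = 39
m=2,k=5: s = 39+10 = 49
m=2,k=6: s = 49+12 = 61
m=2,k=7: s = 61+14 = 75

75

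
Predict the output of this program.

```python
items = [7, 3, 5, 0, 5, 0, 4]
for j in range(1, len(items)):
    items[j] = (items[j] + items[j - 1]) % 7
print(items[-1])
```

j=1: items[1] = (3+7)%7 = 3 → [7, 3, 5, 0, 5, 0, 4]
j=2: items[2] = (5+3)%7 = 1 → [7, 3, 1, 0, 5, 0, 4]
j=3: items[3] = (0+1)%7 = 1 → [7, 3, 1, 1, 5, 0, 4]
j=4: items[4] = (5+1)%7 = 6 → [7, 3, 1, 1, 6, 0, 4]
j=5: items[5] = (0+6)%7 = 6 → [7, 3, 1, 1, 6, 6, 4]
j=6: items[6] = (4+6)%7 = 3 → [7, 3, 1, 1, 6, 6, 3]

3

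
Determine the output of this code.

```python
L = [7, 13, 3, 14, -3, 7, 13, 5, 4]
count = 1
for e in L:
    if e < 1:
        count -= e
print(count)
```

4

e=7: not <1
e=13: not <1
e=3: not <1
e=14: not <1
e=-3: <1, count = 1-(-3) = 4
e=7: not <1
e=13: not <1
e=5: not <1
e=4: not <1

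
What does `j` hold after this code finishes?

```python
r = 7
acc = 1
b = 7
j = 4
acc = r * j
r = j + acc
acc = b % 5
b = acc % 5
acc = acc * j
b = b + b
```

4

acc = 7*4 = 28
r = 4+28 = 32
acc = 7%5 = 2
b = 2%5 = 2
acc = 2*4 = 8
b = 2+2 = 4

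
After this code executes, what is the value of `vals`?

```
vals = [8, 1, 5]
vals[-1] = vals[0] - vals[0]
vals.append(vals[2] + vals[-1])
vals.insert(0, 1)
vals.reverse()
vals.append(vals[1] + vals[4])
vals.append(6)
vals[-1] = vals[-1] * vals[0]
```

[0, 0, 1, 8, 1, 1, 0]

vals[-1] = vals[0]-vals[0] = 8-8 = 0 → [8, 1, 0]
append vals[2]+vals[-1] = 0+0 = 0 → [8, 1, 0, 0]
insert 1 at 0 → [1, 8, 1, 0, 0]
reverse → [0, 0, 1, 8, 1]
append vals[1]+vals[4] = 0+1 = 1 → [0, 0, 1, 8, 1, 1]
append 6 → [0, 0, 1, 8, 1, 1, 6]
vals[-1] = vals[-1]*vals[0] = 6*0 = 0 → [0, 0, 1, 8, 1, 1, 0]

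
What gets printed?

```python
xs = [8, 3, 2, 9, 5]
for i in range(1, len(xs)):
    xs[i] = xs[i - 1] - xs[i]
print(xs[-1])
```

-11

i=1: xs[1] = 8-3 = 5 → [8, 5, 2, 9, 5]
i=2: xs[2] = 5-2 = 3 → [8, 5, 3, 9, 5]
i=3: xs[3] = 3-9 = -6 → [8, 5, 3, -6, 5]
i=4: xs[4] = (-6)-5 = -11 → [8, 5, 3, -6, -11]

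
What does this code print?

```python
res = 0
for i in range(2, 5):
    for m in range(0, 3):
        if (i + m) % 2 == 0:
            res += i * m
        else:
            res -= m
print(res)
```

11

i=2,m=0: even sum, res = 0+0 = 0
i=2,m=1: odd sum, res = 0-1 = -1
i=2,m=2: even sum, res = (-1)+4 = 3
i=3,m=0: odd sum, res = 3-0 = 3
i=3,m=1: even sum, res = 3+3 = 6
i=3,m=2: odd sum, res = 6-2 = 4
i=4,m=0: even sum, res = 4+0 = 4
i=4,m=1: odd sum, res = 4-1 = 3
i=4,m=2: even sum, res = 3+8 = 11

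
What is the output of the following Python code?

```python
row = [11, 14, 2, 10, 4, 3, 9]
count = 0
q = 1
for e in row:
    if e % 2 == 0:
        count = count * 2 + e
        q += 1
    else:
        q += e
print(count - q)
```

e=11: not even; q=12
e=14: even, count = 0*2+14 = 14; q=13
e=2: even, count = 14*2+2 = 30; q=14
e=10: even, count = 30*2+10 = 70; q=15
e=4: even, count = 70*2+4 = 144; q=16
e=3: not even; q=19
e=9: not even; q=28
count-q = 144-28 = 116

116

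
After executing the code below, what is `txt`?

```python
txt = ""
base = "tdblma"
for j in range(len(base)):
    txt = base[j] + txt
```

j=0: prepend 't' → 't'
j=1: prepend 'd' → 'dt'
j=2: prepend 'b' → 'bdt'
j=3: prepend 'l' → 'lbdt'
j=4: prepend 'm' → 'mlbdt'
j=5: prepend 'a' → 'amlbdt'

'amlbdt'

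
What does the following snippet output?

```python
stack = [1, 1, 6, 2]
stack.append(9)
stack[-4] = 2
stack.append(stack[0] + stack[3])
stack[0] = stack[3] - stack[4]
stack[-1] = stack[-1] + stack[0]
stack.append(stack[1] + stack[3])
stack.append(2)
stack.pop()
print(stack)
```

append 9 → [1, 1, 6, 2, 9]
stack[-4] = 2 → [1, 2, 6, 2, 9]
append stack[0]+stack[3] = 1+2 = 3 → [1, 2, 6, 2, 9, 3]
stack[0] = stack[3]-stack[4] = 2-9 = -7 → [-7, 2, 6, 2, 9, 3]
stack[-1] = stack[-1]+stack[0] = 3+(-7) = -4 → [-7, 2, 6, 2, 9, -4]
append stack[1]+stack[3] = 2+2 = 4 → [-7, 2, 6, 2, 9, -4, 4]
append 2 → [-7, 2, 6, 2, 9, -4, 4, 2]
pop() removes 2 → [-7, 2, 6, 2, 9, -4, 4]

[-7, 2, 6, 2, 9, -4, 4]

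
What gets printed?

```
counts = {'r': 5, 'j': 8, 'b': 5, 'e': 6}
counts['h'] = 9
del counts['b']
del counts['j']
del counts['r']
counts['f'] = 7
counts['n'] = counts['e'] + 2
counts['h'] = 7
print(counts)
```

counts['h'] = 9 → {'r': 5, 'j': 8, 'b': 5, 'e': 6, 'h': 9}
del 'b' → {'r': 5, 'j': 8, 'e': 6, 'h': 9}
del 'j' → {'r': 5, 'e': 6, 'h': 9}
del 'r' → {'e': 6, 'h': 9}
counts['f'] = 7 → {'e': 6, 'h': 9, 'f': 7}
counts['n'] = counts['e']+2 = 8 → {'e': 6, 'h': 9, 'f': 7, 'n': 8}
counts['h'] = 7 → {'e': 6, 'h': 7, 'f': 7, 'n': 8}

{'e': 6, 'h': 7, 'f': 7, 'n': 8}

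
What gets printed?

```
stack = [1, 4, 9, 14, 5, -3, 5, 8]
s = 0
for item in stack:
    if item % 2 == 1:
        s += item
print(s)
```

item=1: odd, s = 0+1 = 1
item=4: not odd
item=9: odd, s = 1+9 = 10
item=14: not odd
item=5: odd, s = 10+5 = 15
item=-3: odd, s = 15+(-3) = 12
item=5: odd, s = 12+5 = 17
item=8: not odd

17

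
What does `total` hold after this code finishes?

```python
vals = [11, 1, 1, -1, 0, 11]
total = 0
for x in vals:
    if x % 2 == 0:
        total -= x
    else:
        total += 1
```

5

x=11: not even, total = 0+1 = 1
x=1: not even, total = 1+1 = 2
x=1: not even, total = 2+1 = 3
x=-1: not even, total = 3+1 = 4
x=0: even, total = 4-0 = 4
x=11: not even, total = 4+1 = 5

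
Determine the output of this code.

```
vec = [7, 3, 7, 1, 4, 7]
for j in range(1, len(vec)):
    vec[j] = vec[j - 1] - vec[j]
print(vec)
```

[7, 4, -3, -4, -8, -15]

j=1: vec[1] = 7-3 = 4 → [7, 4, 7, 1, 4, 7]
j=2: vec[2] = 4-7 = -3 → [7, 4, -3, 1, 4, 7]
j=3: vec[3] = (-3)-1 = -4 → [7, 4, -3, -4, 4, 7]
j=4: vec[4] = (-4)-4 = -8 → [7, 4, -3, -4, -8, 7]
j=5: vec[5] = (-8)-7 = -15 → [7, 4, -3, -4, -8, -15]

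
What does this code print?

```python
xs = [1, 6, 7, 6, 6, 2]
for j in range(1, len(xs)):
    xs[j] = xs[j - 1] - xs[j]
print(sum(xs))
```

j=1: xs[1] = 1-6 = -5 → [1, -5, 7, 6, 6, 2]
j=2: xs[2] = (-5)-7 = -12 → [1, -5, -12, 6, 6, 2]
j=3: xs[3] = (-12)-6 = -18 → [1, -5, -12, -18, 6, 2]
j=4: xs[4] = (-18)-6 = -24 → [1, -5, -12, -18, -24, 2]
j=5: xs[5] = (-24)-2 = -26 → [1, -5, -12, -18, -24, -26]
sum = -84

-84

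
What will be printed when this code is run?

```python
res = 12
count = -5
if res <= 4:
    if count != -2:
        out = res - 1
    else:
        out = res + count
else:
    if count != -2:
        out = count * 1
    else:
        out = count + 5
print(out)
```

-5

res=12, count=-5
res <= 4 is False; count != -2 is True
→ out = count * 1 = -5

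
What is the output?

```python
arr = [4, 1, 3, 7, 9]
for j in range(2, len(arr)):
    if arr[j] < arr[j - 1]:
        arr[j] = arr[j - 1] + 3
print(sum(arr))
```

j=2: 3>=1, unchanged → [4, 1, 3, 7, 9]
j=3: 7>=3, unchanged → [4, 1, 3, 7, 9]
j=4: 9>=7, unchanged → [4, 1, 3, 7, 9]
sum = 24

24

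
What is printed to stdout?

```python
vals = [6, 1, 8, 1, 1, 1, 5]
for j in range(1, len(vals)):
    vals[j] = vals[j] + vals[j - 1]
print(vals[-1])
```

j=1: vals[1] = 1+6 = 7 → [6, 7, 8, 1, 1, 1, 5]
j=2: vals[2] = 8+7 = 15 → [6, 7, 15, 1, 1, 1, 5]
j=3: vals[3] = 1+15 = 16 → [6, 7, 15, 16, 1, 1, 5]
j=4: vals[4] = 1+16 = 17 → [6, 7, 15, 16, 17, 1, 5]
j=5: vals[5] = 1+17 = 18 → [6, 7, 15, 16, 17, 18, 5]
j=6: vals[6] = 5+18 = 23 → [6, 7, 15, 16, 17, 18, 23]

23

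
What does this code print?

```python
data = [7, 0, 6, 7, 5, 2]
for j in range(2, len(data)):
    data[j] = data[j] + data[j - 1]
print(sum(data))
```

j=2: data[2] = 6+0 = 6 → [7, 0, 6, 7, 5, 2]
j=3: data[3] = 7+6 = 13 → [7, 0, 6, 13, 5, 2]
j=4: data[4] = 5+13 = 18 → [7, 0, 6, 13, 18, 2]
j=5: data[5] = 2+18 = 20 → [7, 0, 6, 13, 18, 20]
sum = 64

64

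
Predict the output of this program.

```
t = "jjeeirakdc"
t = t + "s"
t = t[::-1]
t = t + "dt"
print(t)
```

+ 's' → 'jjeeirakdcs'
reverse → 'scdkarieejj'
+ 'dt' → 'scdkarieejjdt'

scdkarieejjdt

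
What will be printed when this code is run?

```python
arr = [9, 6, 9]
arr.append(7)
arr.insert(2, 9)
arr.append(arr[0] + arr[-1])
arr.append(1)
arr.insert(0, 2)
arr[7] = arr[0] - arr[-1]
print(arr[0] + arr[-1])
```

append 7 → [9, 6, 9, 7]
insert 9 at 2 → [9, 6, 9, 9, 7]
append arr[0]+arr[-1] = 9+7 = 16 → [9, 6, 9, 9, 7, 16]
append 1 → [9, 6, 9, 9, 7, 16, 1]
insert 2 at 0 → [2, 9, 6, 9, 9, 7, 16, 1]
arr[7] = arr[0]-arr[-1] = 2-1 = 1 → [2, 9, 6, 9, 9, 7, 16, 1]
arr[0]+arr[-1] = 2+1 = 3

3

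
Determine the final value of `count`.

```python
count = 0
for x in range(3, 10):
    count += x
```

x=3: count = 0+3 = 3
x=4: count = 3+4 = 7
x=5: count = 7+5 = 12
x=6: count = 12+6 = 18
x=7: count = 18+7 = 25
x=8: count = 25+8 = 33
x=9: count = 33+9 = 42

42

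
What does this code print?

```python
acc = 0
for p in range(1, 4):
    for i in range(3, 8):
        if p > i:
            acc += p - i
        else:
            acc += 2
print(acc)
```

30

p=1,i=3: not 1>3, acc = 0+2 = 2
p=1,i=4: not 1>4, acc = 2+2 = 4
p=1,i=5: not 1>5, acc = 4+2 = 6
p=1,i=6: not 1>6, acc = 6+2 = 8
p=1,i=7: not 1>7, acc = 8+2 = 10
p=2,i=3: not 2>3, acc = 10+2 = 12
p=2,i=4: not 2>4, acc = 12+2 = 14
p=2,i=5: not 2>5, acc = 14+2 = 16
p=2,i=6: not 2>6, acc = 16+2 = 18
p=2,i=7: not 2>7, acc = 18+2 = 20
p=3,i=3: not 3>3, acc = 20+2 = 22
p=3,i=4: not 3>4, acc = 22+2 = 24
p=3,i=5: not 3>5, acc = 24+2 = 26
p=3,i=6: not 3>6, acc = 26+2 = 28
p=3,i=7: not 3>7, acc = 28+2 = 30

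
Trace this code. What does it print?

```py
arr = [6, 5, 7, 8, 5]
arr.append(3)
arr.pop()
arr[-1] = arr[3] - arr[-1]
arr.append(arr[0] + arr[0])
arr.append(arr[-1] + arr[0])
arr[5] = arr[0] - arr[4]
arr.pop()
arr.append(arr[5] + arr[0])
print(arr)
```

[6, 5, 7, 8, 3, 3, 9]

append 3 → [6, 5, 7, 8, 5, 3]
pop() removes 3 → [6, 5, 7, 8, 5]
arr[-1] = arr[3]-arr[-1] = 8-5 = 3 → [6, 5, 7, 8, 3]
append arr[0]+arr[0] = 6+6 = 12 → [6, 5, 7, 8, 3, 12]
append arr[-1]+arr[0] = 12+6 = 18 → [6, 5, 7, 8, 3, 12, 18]
arr[5] = arr[0]-arr[4] = 6-3 = 3 → [6, 5, 7, 8, 3, 3, 18]
pop() removes 18 → [6, 5, 7, 8, 3, 3]
append arr[5]+arr[0] = 3+6 = 9 → [6, 5, 7, 8, 3, 3, 9]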